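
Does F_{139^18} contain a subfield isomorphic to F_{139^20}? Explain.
No: F_{139^20} is not a subfield of F_{139^18}

F_{p^m} embeds in F_{p^n} iff m | n. Here 20 ∤ 18 (since 18 = 0·20 + 18 with remainder 18 ≠ 0), so F_{139^20} is not a subfield of F_{139^18}. Equivalently: if it were, the tower law would give 20 = [F_{139^20}:F_139] dividing [F_{139^18}:F_139] = 18, contradiction.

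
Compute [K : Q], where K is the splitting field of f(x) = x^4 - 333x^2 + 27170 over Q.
[K : Q] = 4

Solving the quadratic in x^2: x^2 = (333 ± √(333^2 - 4·27170))/2 = (333 ± √2209)/2 = (333 ± 47)/2, giving x^2 = 143 or x^2 = 190. So f(x) = (x^2 - 143)(x^2 - 190) and the roots of f are ±√143, ±√190. Hence the splitting field is K = Q(√143, √190). Since 143 and 190 are distinct squarefree integers > 1, their product 27170 is not a perfect square, so √190 ∉ Q(√143). By the tower law [K:Q] = [Q(√143,√190):Q(√143)] · [Q(√143):Q] = 2 · 2 = 4.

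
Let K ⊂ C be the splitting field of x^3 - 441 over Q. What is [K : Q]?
[K : Q] = 6

The roots of x^3 - 441 are ∛441, ω∛441, ω^2∛441 where ω = e^(2πi/3) is a primitive cube root of unity, so K = Q(∛441, ω). Now [Q(∛441):Q] = 3 (since 441 is not a perfect cube, x^3 - 441 is irreducible) and [Q(ω):Q] = 2. Both 2 and 3 divide [K:Q], and [K:Q] ≤ 3·2 = 6, so [K:Q] = 6. (Equivalently: Q(∛441) ⊂ R but ω ∉ R, so [K : Q(∛441)] = 2.)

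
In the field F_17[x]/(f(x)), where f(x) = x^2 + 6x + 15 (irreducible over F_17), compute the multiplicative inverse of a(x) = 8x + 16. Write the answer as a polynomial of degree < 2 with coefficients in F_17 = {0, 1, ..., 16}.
a(x)^(-1) ≡ 10x + 6 (mod f(x))

Since f is irreducible over F_17, F_17[x]/(f) is a field and a(x) ≠ 0 has an inverse. Apply the extended Euclidean algorithm to f(x) and a(x) in F_17[x]: f(x) = (15x + 9)·a(x) + (7). The last nonzero remainder is the constant 7 = gcd(f, a) in F_17. Back-substituting through the division chain expresses 7 = s(x)·a(x) + t(x)·f(x) with s(x) ≡ 2x + 8 (mod f), so (2x + 8)·a(x) ≡ 7 (mod f). Multiplying by 7^(-1) ≡ 5 in F_17 gives a(x)^(-1) ≡ 5·(2x + 8) ≡ 10x + 6 (mod f). Check: (8x + 16)·(10x + 6) = 12x^2 + 4x + 11 ≡ 1 (mod x^2 + 6x + 15).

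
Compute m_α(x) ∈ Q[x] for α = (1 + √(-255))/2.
m_α(x) = x^2 - x + 64

From 2α - 1 = √(-255), squaring gives (2α - 1)^2 = -255, i.e. 4α^2 - 4α + 1 = -255, so α^2 - α + (1 + 255)/4 = 0. Since -255 ≡ 1 (mod 4), (1 + 255)/4 = 64 ∈ Z. The polynomial x^2 - x + 64 has discriminant 1 - 4·(64) = -255, which is not a perfect square in Q (d = -255 is squarefree and ≠ 1), so x^2 - x + 64 is irreducible over Q. It is the minimal polynomial of α.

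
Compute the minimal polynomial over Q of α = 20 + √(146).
m_α(x) = x^2 - 40x + 254

From α - 20 = √(146), squaring gives (α - 20)^2 = 146, i.e. α^2 - 40α + 400 = 146, so α^2 - 40α + 254 = 0. The discriminant of x^2 - 40x + 254 is (-40)^2 - 4·(254) = 1600 - 1016 = 584, and 4·(146) is not a perfect square in Q since 146 is squarefree and ≠ 1. Hence x^2 - 40x + 254 is irreducible over Q and is the minimal polynomial of α.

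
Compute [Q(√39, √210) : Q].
[Q(√39, √210) : Q] = 4

[Q(√39):Q] = 2 (min poly x^2 - 39, irreducible since 39 is squarefree > 1). For the top step, suppose √210 ∈ Q(√39), say √210 = c + d√39 with c, d ∈ Q. Squaring: 210 = c^2 + 39d^2 + 2cd√39. Since √39 ∉ Q this forces 2cd = 0. If d = 0 then √210 = c ∈ Q, contradicting 210 squarefree > 1. If c = 0 then 210 = 39d^2, so 39·210 = (39d)^2 is a perfect square in Q — but 39·210 = 8190 is not a perfect square (since 39 and 210 are distinct squarefree integers). Contradiction. Hence √210 ∉ Q(√39), so x^2 - 210 stays irreducible over Q(√39) and [Q(√39, √210) : Q(√39)] = 2. By the tower law, [Q(√39, √210) : Q] = 2 · 2 = 4.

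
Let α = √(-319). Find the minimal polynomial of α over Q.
m_α(x) = x^2 + 319

α satisfies α^2 + 319 = 0, so x^2 + 319 annihilates α. Since d = -319 is squarefree and ≠ 1, it is not a perfect square in Q, so x^2 + 319 has no rational root and is therefore irreducible over Q (a degree-2 polynomial over a field is irreducible iff it has no root). Hence m_α(x) = x^2 + 319.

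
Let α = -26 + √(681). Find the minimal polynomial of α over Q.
m_α(x) = x^2 + 52x - 5

From α + 26 = √(681), squaring gives (α + 26)^2 = 681, i.e. α^2 + 52α + 676 = 681, so α^2 + 52α - 5 = 0. The discriminant of x^2 + 52x - 5 is (52)^2 - 4·(-5) = 2704 + 20 = 2724, and 4·(681) is not a perfect square in Q since 681 is squarefree and ≠ 1. Hence x^2 + 52x - 5 is irreducible over Q and is the minimal polynomial of α.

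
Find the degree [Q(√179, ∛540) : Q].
[Q(√179, ∛540) : Q] = 6

Let L = Q(√179, ∛540). Since Q(√179) ⊂ L and [Q(√179):Q] = 2, the tower law gives 2 | [L:Q]. Likewise Q(∛540) ⊂ L with [Q(∛540):Q] = 3 (because 540 is not a perfect cube), so 3 | [L:Q]. As gcd(2,3) = 1, [L:Q] is divisible by 6. Conversely L is generated over Q by √179 and ∛540, so [L:Q] ≤ 2·3 = 6. Therefore [Q(√179, ∛540) : Q] = 6.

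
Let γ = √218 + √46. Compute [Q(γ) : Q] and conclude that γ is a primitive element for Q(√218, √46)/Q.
[Q(γ) : Q] = 4 (equivalently, Q(γ) = Q(√218, √46))

Obviously Q(γ) ⊆ Q(√218, √46), and [Q(√218, √46):Q] = 4 (since 218, 46 are distinct squarefree integers > 1 with 10028 not a perfect square). To show equality we compute the minimal polynomial of γ. From γ = √218 + √46: γ^2 = 218 + 2√(10028) + 46 = 264 + 2√(10028), so γ^2 - 264 = 2√(10028); squaring, (γ^2 - 264)^2 = 4·10028, i.e. γ^4 - 528γ^2 + 69696 - 40112 = 0, i.e. γ^4 - 528γ^2 + 29584 = 0. So γ is a root of x^4 - 528x^2 + 29584. This polynomial is irreducible over Q: it has no rational root (each ±√218 ± √46 is irrational), and any factorization into two quadratics over Q would force √(10028) ∈ Q (pairing opposite roots) or √218, √46 ∈ Q (other pairings), all impossible. Hence [Q(γ):Q] = 4 = [Q(√218, √46):Q], so Q(γ) = Q(√218, √46).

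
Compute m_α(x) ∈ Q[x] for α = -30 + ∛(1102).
m_α(x) = x^3 + 90x^2 + 2700x + 25898

Set β = α + 30 = ∛(1102), so β^3 = 1102. Then (α + 30)^3 - 1102 = 0, i.e. α is a root of g(x) = (x + 30)^3 - 1102 = x^3 + 90x^2 + 2700x + 25898. Since g(x) = h(x + 30) where h(x) = x^3 - 1102, and h is irreducible over Q (because 1102 is not a perfect cube, so h has no rational root, and a monic cubic with no rational root is irreducible), g is also irreducible (irreducibility is preserved under the substitution x → x + 30). Hence m_α(x) = x^3 + 90x^2 + 2700x + 25898.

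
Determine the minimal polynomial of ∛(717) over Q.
m_α(x) = x^3 - 717

α satisfies α^3 = 717, so x^3 - 717 annihilates α. By the rational root test, a rational root p/q (in lowest terms) of x^3 - 717 would satisfy p^3 = 717 q^3, forcing q = 1 and p^3 = 717; but 717 is not a perfect cube, contradiction. A monic cubic over Q with no rational root is irreducible (any nontrivial factorization would include a linear factor). Hence x^3 - 717 is the minimal polynomial of α, and in particular [Q(α):Q] = 3.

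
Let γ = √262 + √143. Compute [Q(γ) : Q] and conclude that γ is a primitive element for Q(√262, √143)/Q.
[Q(γ) : Q] = 4 (equivalently, Q(γ) = Q(√262, √143))

Obviously Q(γ) ⊆ Q(√262, √143), and [Q(√262, √143):Q] = 4 (since 262, 143 are distinct squarefree integers > 1 with 37466 not a perfect square). To show equality we compute the minimal polynomial of γ. From γ = √262 + √143: γ^2 = 262 + 2√(37466) + 143 = 405 + 2√(37466), so γ^2 - 405 = 2√(37466); squaring, (γ^2 - 405)^2 = 4·37466, i.e. γ^4 - 810γ^2 + 164025 - 149864 = 0, i.e. γ^4 - 810γ^2 + 14161 = 0. So γ is a root of x^4 - 810x^2 + 14161. This polynomial is irreducible over Q: it has no rational root (each ±√262 ± √143 is irrational), and any factorization into two quadratics over Q would force √(37466) ∈ Q (pairing opposite roots) or √262, √143 ∈ Q (other pairings), all impossible. Hence [Q(γ):Q] = 4 = [Q(√262, √143):Q], so Q(γ) = Q(√262, √143).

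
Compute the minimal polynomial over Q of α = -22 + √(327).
m_α(x) = x^2 + 44x + 157

From α + 22 = √(327), squaring gives (α + 22)^2 = 327, i.e. α^2 + 44α + 484 = 327, so α^2 + 44α + 157 = 0. The discriminant of x^2 + 44x + 157 is (44)^2 - 4·(157) = 1936 - 628 = 1308, and 4·(327) is not a perfect square in Q since 327 is squarefree and ≠ 1. Hence x^2 + 44x + 157 is irreducible over Q and is the minimal polynomial of α.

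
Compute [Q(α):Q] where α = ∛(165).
[Q(α):Q] = 3

The minimal polynomial of α is x^3 - 165, irreducible over Q since 165 is not a perfect cube (so x^3 - 165 has no rational root). Hence [Q(α):Q] = deg(m_α) = 3.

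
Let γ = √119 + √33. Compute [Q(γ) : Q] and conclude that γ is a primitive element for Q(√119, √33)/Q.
[Q(γ) : Q] = 4 (equivalently, Q(γ) = Q(√119, √33))

Obviously Q(γ) ⊆ Q(√119, √33), and [Q(√119, √33):Q] = 4 (since 119, 33 are distinct squarefree integers > 1 with 3927 not a perfect square). To show equality we compute the minimal polynomial of γ. From γ = √119 + √33: γ^2 = 119 + 2√(3927) + 33 = 152 + 2√(3927), so γ^2 - 152 = 2√(3927); squaring, (γ^2 - 152)^2 = 4·3927, i.e. γ^4 - 304γ^2 + 23104 - 15708 = 0, i.e. γ^4 - 304γ^2 + 7396 = 0. So γ is a root of x^4 - 304x^2 + 7396. This polynomial is irreducible over Q: it has no rational root (each ±√119 ± √33 is irrational), and any factorization into two quadratics over Q would force √(3927) ∈ Q (pairing opposite roots) or √119, √33 ∈ Q (other pairings), all impossible. Hence [Q(γ):Q] = 4 = [Q(√119, √33):Q], so Q(γ) = Q(√119, √33).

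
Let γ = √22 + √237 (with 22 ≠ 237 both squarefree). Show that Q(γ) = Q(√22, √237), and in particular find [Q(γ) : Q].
[Q(γ) : Q] = 4 (equivalently, Q(γ) = Q(√22, √237))

Obviously Q(γ) ⊆ Q(√22, √237), and [Q(√22, √237):Q] = 4 (since 22, 237 are distinct squarefree integers > 1 with 5214 not a perfect square). To show equality we compute the minimal polynomial of γ. From γ = √22 + √237: γ^2 = 22 + 2√(5214) + 237 = 259 + 2√(5214), so γ^2 - 259 = 2√(5214); squaring, (γ^2 - 259)^2 = 4·5214, i.e. γ^4 - 518γ^2 + 67081 - 20856 = 0, i.e. γ^4 - 518γ^2 + 46225 = 0. So γ is a root of x^4 - 518x^2 + 46225. This polynomial is irreducible over Q: it has no rational root (each ±√22 ± √237 is irrational), and any factorization into two quadratics over Q would force √(5214) ∈ Q (pairing opposite roots) or √22, √237 ∈ Q (other pairings), all impossible. Hence [Q(γ):Q] = 4 = [Q(√22, √237):Q], so Q(γ) = Q(√22, √237).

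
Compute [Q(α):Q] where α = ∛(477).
[Q(α):Q] = 3

The minimal polynomial of α is x^3 - 477, irreducible over Q since 477 is not a perfect cube (so x^3 - 477 has no rational root). Hence [Q(α):Q] = deg(m_α) = 3.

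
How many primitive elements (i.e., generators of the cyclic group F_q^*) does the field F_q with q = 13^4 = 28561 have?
There are φ(28560) = 6144 primitive elements

F_q^* is cyclic of order q - 1 = 28560. A cyclic group of order m has exactly φ(m) generators. Here m = 28560 = 2^4 · 3 · 5 · 7 · 17, so the number of primitive elements is φ(28560) = 6144.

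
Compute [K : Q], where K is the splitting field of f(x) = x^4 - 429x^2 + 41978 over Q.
[K : Q] = 4

Solving the quadratic in x^2: x^2 = (429 ± √(429^2 - 4·41978))/2 = (429 ± √16129)/2 = (429 ± 127)/2, giving x^2 = 151 or x^2 = 278. So f(x) = (x^2 - 151)(x^2 - 278) and the roots of f are ±√151, ±√278. Hence the splitting field is K = Q(√151, √278). Since 151 and 278 are distinct squarefree integers > 1, their product 41978 is not a perfect square, so √278 ∉ Q(√151). By the tower law [K:Q] = [Q(√151,√278):Q(√151)] · [Q(√151):Q] = 2 · 2 = 4.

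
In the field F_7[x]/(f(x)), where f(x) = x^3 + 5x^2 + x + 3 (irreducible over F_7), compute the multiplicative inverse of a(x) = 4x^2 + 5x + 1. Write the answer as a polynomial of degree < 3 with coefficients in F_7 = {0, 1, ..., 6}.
a(x)^(-1) ≡ 2x + 4 (mod f(x))

Since f is irreducible over F_7, F_7[x]/(f) is a field and a(x) ≠ 0 has an inverse. Apply the extended Euclidean algorithm to f(x) and a(x) in F_7[x]: f(x) = (2x + 4)·a(x) + (6). The last nonzero remainder is the constant 6 = gcd(f, a) in F_7. Back-substituting through the division chain expresses 6 = s(x)·a(x) + t(x)·f(x) with s(x) ≡ 5x + 3 (mod f), so (5x + 3)·a(x) ≡ 6 (mod f). Multiplying by 6^(-1) ≡ 6 in F_7 gives a(x)^(-1) ≡ 6·(5x + 3) ≡ 2x + 4 (mod f). Check: (4x^2 + 5x + 1)·(2x + 4) = x^3 + 5x^2 + x + 4 ≡ 1 (mod x^3 + 5x^2 + x + 3).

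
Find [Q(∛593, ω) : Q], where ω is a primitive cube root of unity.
[Q(∛593, ω) : Q] = 6

[Q(∛593):Q] = 3 (min poly x^3 - 593, irreducible since 593 is not a perfect cube). [Q(ω):Q] = 2 (min poly x^2 + x + 1). Since Q(∛593) ⊂ R and ω ∉ R, we have ω ∉ Q(∛593), so x^2 + x + 1 remains irreducible over Q(∛593) and [Q(∛593, ω) : Q(∛593)] = 2. By the tower law, [Q(∛593, ω) : Q] = 3 · 2 = 6. (In fact Q(∛593, ω) is the splitting field of x^3 - 593 over Q.)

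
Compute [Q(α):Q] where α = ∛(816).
[Q(α):Q] = 3

The minimal polynomial of α is x^3 - 816, irreducible over Q since 816 is not a perfect cube (so x^3 - 816 has no rational root). Hence [Q(α):Q] = deg(m_α) = 3.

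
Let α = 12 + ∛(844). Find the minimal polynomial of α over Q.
m_α(x) = x^3 - 36x^2 + 432x - 2572

Set β = α - 12 = ∛(844), so β^3 = 844. Then (α - 12)^3 - 844 = 0, i.e. α is a root of g(x) = (x - 12)^3 - 844 = x^3 - 36x^2 + 432x - 2572. Since g(x) = h(x - 12) where h(x) = x^3 - 844, and h is irreducible over Q (because 844 is not a perfect cube, so h has no rational root, and a monic cubic with no rational root is irreducible), g is also irreducible (irreducibility is preserved under the substitution x → x - 12). Hence m_α(x) = x^3 - 36x^2 + 432x - 2572.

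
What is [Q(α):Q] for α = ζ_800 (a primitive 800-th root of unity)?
[Q(α):Q] = 320

The minimal polynomial of ζ_800 over Q is the 800-th cyclotomic polynomial Φ_800(x), which is irreducible over Q and has degree φ(800) = 320. Hence [Q(α):Q] = φ(800) = 320.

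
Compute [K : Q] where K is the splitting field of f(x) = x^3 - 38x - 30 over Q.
[K : Q] = 6

By the rational root test, any rational root of the monic integer polynomial f(x) = x^3 - 38x - 30 must be an integer dividing the constant term -30, i.e. one of ±{1, 2, 3, 5, 6, 10, 15, 30}. Evaluating: f(1) = -67, f(-1) = 7, f(2) = -98, f(-2) = 38, f(3) = -117, f(-3) = 57, f(5) = -95, f(-5) = 35, f(6) = -42, f(-6) = -18, f(10) = 590, f(-10) = -650, f(15) = 2775, f(-15) = -2835, f(30) = 25830, f(-30) = -25890; none is 0, so f has no rational root and is therefore irreducible over Q (a cubic with no linear factor over a field is irreducible). For an irreducible cubic, the Galois group is A_3 or S_3 according as the discriminant disc(f) = -4a^3 - 27b^2 = -4·(-38)^3 - 27·(-30)^2 = 195188 is or is not a square in Q. Here disc(f) = 195188 is not a perfect square in Q, so the Galois group of f over Q is not contained in A_3 and must be all of S_3. The splitting field has degree |S_3| = 6 over Q, so [K : Q] = 6.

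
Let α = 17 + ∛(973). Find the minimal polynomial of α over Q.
m_α(x) = x^3 - 51x^2 + 867x - 5886

Set β = α - 17 = ∛(973), so β^3 = 973. Then (α - 17)^3 - 973 = 0, i.e. α is a root of g(x) = (x - 17)^3 - 973 = x^3 - 51x^2 + 867x - 5886. Since g(x) = h(x - 17) where h(x) = x^3 - 973, and h is irreducible over Q (because 973 is not a perfect cube, so h has no rational root, and a monic cubic with no rational root is irreducible), g is also irreducible (irreducibility is preserved under the substitution x → x - 17). Hence m_α(x) = x^3 - 51x^2 + 867x - 5886.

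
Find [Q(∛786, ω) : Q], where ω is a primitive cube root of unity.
[Q(∛786, ω) : Q] = 6

[Q(∛786):Q] = 3 (min poly x^3 - 786, irreducible since 786 is not a perfect cube). [Q(ω):Q] = 2 (min poly x^2 + x + 1). Since Q(∛786) ⊂ R and ω ∉ R, we have ω ∉ Q(∛786), so x^2 + x + 1 remains irreducible over Q(∛786) and [Q(∛786, ω) : Q(∛786)] = 2. By the tower law, [Q(∛786, ω) : Q] = 3 · 2 = 6. (In fact Q(∛786, ω) is the splitting field of x^3 - 786 over Q.)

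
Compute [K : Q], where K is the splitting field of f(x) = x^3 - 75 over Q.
[K : Q] = 6

The roots of x^3 - 75 are ∛75, ω∛75, ω^2∛75 where ω = e^(2πi/3) is a primitive cube root of unity, so K = Q(∛75, ω). Now [Q(∛75):Q] = 3 (since 75 is not a perfect cube, x^3 - 75 is irreducible) and [Q(ω):Q] = 2. Both 2 and 3 divide [K:Q], and [K:Q] ≤ 3·2 = 6, so [K:Q] = 6. (Equivalently: Q(∛75) ⊂ R but ω ∉ R, so [K : Q(∛75)] = 2.)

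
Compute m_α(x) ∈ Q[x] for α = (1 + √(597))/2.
m_α(x) = x^2 - x - 149

From 2α - 1 = √(597), squaring gives (2α - 1)^2 = 597, i.e. 4α^2 - 4α + 1 = 597, so α^2 - α + (1 - 597)/4 = 0. Since 597 ≡ 1 (mod 4), (1 - 597)/4 = -149 ∈ Z. The polynomial x^2 - x - 149 has discriminant 1 - 4·(-149) = 597, which is not a perfect square in Q (d = 597 is squarefree and ≠ 1), so x^2 - x - 149 is irreducible over Q. It is the minimal polynomial of α.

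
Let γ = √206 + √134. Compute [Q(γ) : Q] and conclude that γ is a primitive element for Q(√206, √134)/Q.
[Q(γ) : Q] = 4 (equivalently, Q(γ) = Q(√206, √134))

Obviously Q(γ) ⊆ Q(√206, √134), and [Q(√206, √134):Q] = 4 (since 206, 134 are distinct squarefree integers > 1 with 27604 not a perfect square). To show equality we compute the minimal polynomial of γ. From γ = √206 + √134: γ^2 = 206 + 2√(27604) + 134 = 340 + 2√(27604), so γ^2 - 340 = 2√(27604); squaring, (γ^2 - 340)^2 = 4·27604, i.e. γ^4 - 680γ^2 + 115600 - 110416 = 0, i.e. γ^4 - 680γ^2 + 5184 = 0. So γ is a root of x^4 - 680x^2 + 5184. This polynomial is irreducible over Q: it has no rational root (each ±√206 ± √134 is irrational), and any factorization into two quadratics over Q would force √(27604) ∈ Q (pairing opposite roots) or √206, √134 ∈ Q (other pairings), all impossible. Hence [Q(γ):Q] = 4 = [Q(√206, √134):Q], so Q(γ) = Q(√206, √134).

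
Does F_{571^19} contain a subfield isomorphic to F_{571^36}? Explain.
No: F_{571^36} is not a subfield of F_{571^19}

F_{p^m} embeds in F_{p^n} iff m | n. Here 36 ∤ 19 (since 19 = 0·36 + 19 with remainder 19 ≠ 0), so F_{571^36} is not a subfield of F_{571^19}. Equivalently: if it were, the tower law would give 36 = [F_{571^36}:F_571] dividing [F_{571^19}:F_571] = 19, contradiction.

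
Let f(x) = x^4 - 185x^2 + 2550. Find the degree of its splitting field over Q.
[K : Q] = 4

Solving the quadratic in x^2: x^2 = (185 ± √(185^2 - 4·2550))/2 = (185 ± √24025)/2 = (185 ± 155)/2, giving x^2 = 15 or x^2 = 170. So f(x) = (x^2 - 15)(x^2 - 170) and the roots of f are ±√15, ±√170. Hence the splitting field is K = Q(√15, √170). Since 15 and 170 are distinct squarefree integers > 1, their product 2550 is not a perfect square, so √170 ∉ Q(√15). By the tower law [K:Q] = [Q(√15,√170):Q(√15)] · [Q(√15):Q] = 2 · 2 = 4.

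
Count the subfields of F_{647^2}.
F_{647^2} has 2 subfields

The subfields of F_{p^n} are exactly the fields F_{p^d} for d | n (each is the fixed field of the unique index-d subgroup of Gal(F_{p^n}/F_p) ≅ Z/nZ). The divisors of n = 2 are {1, 2}, giving 2 subfields: F_{647^1}, F_{647^2}.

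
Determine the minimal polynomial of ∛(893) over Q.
m_α(x) = x^3 - 893

α satisfies α^3 = 893, so x^3 - 893 annihilates α. By the rational root test, a rational root p/q (in lowest terms) of x^3 - 893 would satisfy p^3 = 893 q^3, forcing q = 1 and p^3 = 893; but 893 is not a perfect cube, contradiction. A monic cubic over Q with no rational root is irreducible (any nontrivial factorization would include a linear factor). Hence x^3 - 893 is the minimal polynomial of α, and in particular [Q(α):Q] = 3.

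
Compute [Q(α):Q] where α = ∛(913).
[Q(α):Q] = 3

The minimal polynomial of α is x^3 - 913, irreducible over Q since 913 is not a perfect cube (so x^3 - 913 has no rational root). Hence [Q(α):Q] = deg(m_α) = 3.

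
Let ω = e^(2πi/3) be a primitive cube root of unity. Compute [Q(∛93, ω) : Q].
[Q(∛93, ω) : Q] = 6

[Q(∛93):Q] = 3 (min poly x^3 - 93, irreducible since 93 is not a perfect cube). [Q(ω):Q] = 2 (min poly x^2 + x + 1). Since Q(∛93) ⊂ R and ω ∉ R, we have ω ∉ Q(∛93), so x^2 + x + 1 remains irreducible over Q(∛93) and [Q(∛93, ω) : Q(∛93)] = 2. By the tower law, [Q(∛93, ω) : Q] = 3 · 2 = 6. (In fact Q(∛93, ω) is the splitting field of x^3 - 93 over Q.)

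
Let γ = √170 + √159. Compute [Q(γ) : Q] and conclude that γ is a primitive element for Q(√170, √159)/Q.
[Q(γ) : Q] = 4 (equivalently, Q(γ) = Q(√170, √159))

Obviously Q(γ) ⊆ Q(√170, √159), and [Q(√170, √159):Q] = 4 (since 170, 159 are distinct squarefree integers > 1 with 27030 not a perfect square). To show equality we compute the minimal polynomial of γ. From γ = √170 + √159: γ^2 = 170 + 2√(27030) + 159 = 329 + 2√(27030), so γ^2 - 329 = 2√(27030); squaring, (γ^2 - 329)^2 = 4·27030, i.e. γ^4 - 658γ^2 + 108241 - 108120 = 0, i.e. γ^4 - 658γ^2 + 121 = 0. So γ is a root of x^4 - 658x^2 + 121. This polynomial is irreducible over Q: it has no rational root (each ±√170 ± √159 is irrational), and any factorization into two quadratics over Q would force √(27030) ∈ Q (pairing opposite roots) or √170, √159 ∈ Q (other pairings), all impossible. Hence [Q(γ):Q] = 4 = [Q(√170, √159):Q], so Q(γ) = Q(√170, √159).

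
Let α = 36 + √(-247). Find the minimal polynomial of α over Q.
m_α(x) = x^2 - 72x + 1543

From α - 36 = √(-247), squaring gives (α - 36)^2 = -247, i.e. α^2 - 72α + 1296 = -247, so α^2 - 72α + 1543 = 0. The discriminant of x^2 - 72x + 1543 is (-72)^2 - 4·(1543) = 5184 - 6172 = -988, and 4·(-247) is not a perfect square in Q since -247 is squarefree and ≠ 1. Hence x^2 - 72x + 1543 is irreducible over Q and is the minimal polynomial of α.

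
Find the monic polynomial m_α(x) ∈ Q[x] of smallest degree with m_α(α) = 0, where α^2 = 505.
m_α(x) = x^2 - 505

α satisfies α^2 - 505 = 0, so x^2 - 505 annihilates α. Since d = 505 is squarefree and ≠ 1, it is not a perfect square in Q, so x^2 - 505 has no rational root and is therefore irreducible over Q (a degree-2 polynomial over a field is irreducible iff it has no root). Hence m_α(x) = x^2 - 505.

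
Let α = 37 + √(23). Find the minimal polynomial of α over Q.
m_α(x) = x^2 - 74x + 1346

From α - 37 = √(23), squaring gives (α - 37)^2 = 23, i.e. α^2 - 74α + 1369 = 23, so α^2 - 74α + 1346 = 0. The discriminant of x^2 - 74x + 1346 is (-74)^2 - 4·(1346) = 5476 - 5384 = 92, and 4·(23) is not a perfect square in Q since 23 is squarefree and ≠ 1. Hence x^2 - 74x + 1346 is irreducible over Q and is the minimal polynomial of α.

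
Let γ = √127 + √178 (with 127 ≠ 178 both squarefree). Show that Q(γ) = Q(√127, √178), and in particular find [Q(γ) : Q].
[Q(γ) : Q] = 4 (equivalently, Q(γ) = Q(√127, √178))

Obviously Q(γ) ⊆ Q(√127, √178), and [Q(√127, √178):Q] = 4 (since 127, 178 are distinct squarefree integers > 1 with 22606 not a perfect square). To show equality we compute the minimal polynomial of γ. From γ = √127 + √178: γ^2 = 127 + 2√(22606) + 178 = 305 + 2√(22606), so γ^2 - 305 = 2√(22606); squaring, (γ^2 - 305)^2 = 4·22606, i.e. γ^4 - 610γ^2 + 93025 - 90424 = 0, i.e. γ^4 - 610γ^2 + 2601 = 0. So γ is a root of x^4 - 610x^2 + 2601. This polynomial is irreducible over Q: it has no rational root (each ±√127 ± √178 is irrational), and any factorization into two quadratics over Q would force √(22606) ∈ Q (pairing opposite roots) or √127, √178 ∈ Q (other pairings), all impossible. Hence [Q(γ):Q] = 4 = [Q(√127, √178):Q], so Q(γ) = Q(√127, √178).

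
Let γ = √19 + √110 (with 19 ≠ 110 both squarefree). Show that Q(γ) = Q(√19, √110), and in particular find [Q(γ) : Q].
[Q(γ) : Q] = 4 (equivalently, Q(γ) = Q(√19, √110))

Obviously Q(γ) ⊆ Q(√19, √110), and [Q(√19, √110):Q] = 4 (since 19, 110 are distinct squarefree integers > 1 with 2090 not a perfect square). To show equality we compute the minimal polynomial of γ. From γ = √19 + √110: γ^2 = 19 + 2√(2090) + 110 = 129 + 2√(2090), so γ^2 - 129 = 2√(2090); squaring, (γ^2 - 129)^2 = 4·2090, i.e. γ^4 - 258γ^2 + 16641 - 8360 = 0, i.e. γ^4 - 258γ^2 + 8281 = 0. So γ is a root of x^4 - 258x^2 + 8281. This polynomial is irreducible over Q: it has no rational root (each ±√19 ± √110 is irrational), and any factorization into two quadratics over Q would force √(2090) ∈ Q (pairing opposite roots) or √19, √110 ∈ Q (other pairings), all impossible. Hence [Q(γ):Q] = 4 = [Q(√19, √110):Q], so Q(γ) = Q(√19, √110).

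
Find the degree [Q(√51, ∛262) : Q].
[Q(√51, ∛262) : Q] = 6

Let L = Q(√51, ∛262). Since Q(√51) ⊂ L and [Q(√51):Q] = 2, the tower law gives 2 | [L:Q]. Likewise Q(∛262) ⊂ L with [Q(∛262):Q] = 3 (because 262 is not a perfect cube), so 3 | [L:Q]. As gcd(2,3) = 1, [L:Q] is divisible by 6. Conversely L is generated over Q by √51 and ∛262, so [L:Q] ≤ 2·3 = 6. Therefore [Q(√51, ∛262) : Q] = 6.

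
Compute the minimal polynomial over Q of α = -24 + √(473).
m_α(x) = x^2 + 48x + 103

From α + 24 = √(473), squaring gives (α + 24)^2 = 473, i.e. α^2 + 48α + 576 = 473, so α^2 + 48α + 103 = 0. The discriminant of x^2 + 48x + 103 is (48)^2 - 4·(103) = 2304 - 412 = 1892, and 4·(473) is not a perfect square in Q since 473 is squarefree and ≠ 1. Hence x^2 + 48x + 103 is irreducible over Q and is the minimal polynomial of α.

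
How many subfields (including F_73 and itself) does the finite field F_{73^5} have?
F_{73^5} has 2 subfields

The subfields of F_{p^n} are exactly the fields F_{p^d} for d | n (each is the fixed field of the unique index-d subgroup of Gal(F_{p^n}/F_p) ≅ Z/nZ). The divisors of n = 5 are {1, 5}, giving 2 subfields: F_{73^1}, F_{73^5}.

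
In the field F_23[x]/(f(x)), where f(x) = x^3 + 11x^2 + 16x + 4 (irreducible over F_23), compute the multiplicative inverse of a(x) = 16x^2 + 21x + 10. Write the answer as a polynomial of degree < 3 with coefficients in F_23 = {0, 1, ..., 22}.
a(x)^(-1) ≡ 14x^2 + 13x + 18 (mod f(x))

Since f is irreducible over F_23, F_23[x]/(f) is a field and a(x) ≠ 0 has an inverse. Apply the extended Euclidean algorithm to f(x) and a(x) in F_23[x]: f(x) = (13x + 21)·a(x) + (20x + 1);  a(x) = (10x + 4)·(20x + 1) + (6). The last nonzero remainder is the constant 6 = gcd(f, a) in F_23. Back-substituting through the division chain expresses 6 = s(x)·a(x) + t(x)·f(x) with s(x) ≡ 15x^2 + 9x + 16 (mod f), so (15x^2 + 9x + 16)·a(x) ≡ 6 (mod f). Multiplying by 6^(-1) ≡ 4 in F_23 gives a(x)^(-1) ≡ 4·(15x^2 + 9x + 16) ≡ 14x^2 + 13x + 18 (mod f). Check: (16x^2 + 21x + 10)·(14x^2 + 13x + 18) = 17x^4 + 19x^3 + 11x^2 + 2x + 19 ≡ 1 (mod x^3 + 11x^2 + 16x + 4).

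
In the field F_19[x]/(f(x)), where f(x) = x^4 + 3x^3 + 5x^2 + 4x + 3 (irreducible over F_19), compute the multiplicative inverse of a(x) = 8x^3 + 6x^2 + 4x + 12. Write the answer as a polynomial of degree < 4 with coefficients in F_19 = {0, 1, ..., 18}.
a(x)^(-1) ≡ 8x^3 + 11x^2 + 8x + 1 (mod f(x))

Since f is irreducible over F_19, F_19[x]/(f) is a field and a(x) ≠ 0 has an inverse. Apply the extended Euclidean algorithm to f(x) and a(x) in F_19[x]: f(x) = (12x + 8)·a(x) + (4x^2 + 18x + 2);  a(x) = (2x + 2)·(4x^2 + 18x + 2) + (2x + 8);  (4x^2 + 18x + 2) = (2x + 1)·(2x + 8) + (13). The last nonzero remainder is the constant 13 = gcd(f, a) in F_19. Back-substituting through the division chain expresses 13 = s(x)·a(x) + t(x)·f(x) with s(x) ≡ 9x^3 + 10x^2 + 9x + 13 (mod f), so (9x^3 + 10x^2 + 9x + 13)·a(x) ≡ 13 (mod f). Multiplying by 13^(-1) ≡ 3 in F_19 gives a(x)^(-1) ≡ 3·(9x^3 + 10x^2 + 9x + 13) ≡ 8x^3 + 11x^2 + 8x + 1 (mod f). Check: (8x^3 + 6x^2 + 4x + 12)·(8x^3 + 11x^2 + 8x + 1) = 7x^6 + 3x^5 + 10x^4 + 6x^3 + 18x^2 + 5x + 12 ≡ 1 (mod x^4 + 3x^3 + 5x^2 + 4x + 3).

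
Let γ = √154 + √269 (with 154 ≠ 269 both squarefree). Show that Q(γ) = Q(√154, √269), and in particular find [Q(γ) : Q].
[Q(γ) : Q] = 4 (equivalently, Q(γ) = Q(√154, √269))

Obviously Q(γ) ⊆ Q(√154, √269), and [Q(√154, √269):Q] = 4 (since 154, 269 are distinct squarefree integers > 1 with 41426 not a perfect square). To show equality we compute the minimal polynomial of γ. From γ = √154 + √269: γ^2 = 154 + 2√(41426) + 269 = 423 + 2√(41426), so γ^2 - 423 = 2√(41426); squaring, (γ^2 - 423)^2 = 4·41426, i.e. γ^4 - 846γ^2 + 178929 - 165704 = 0, i.e. γ^4 - 846γ^2 + 13225 = 0. So γ is a root of x^4 - 846x^2 + 13225. This polynomial is irreducible over Q: it has no rational root (each ±√154 ± √269 is irrational), and any factorization into two quadratics over Q would force √(41426) ∈ Q (pairing opposite roots) or √154, √269 ∈ Q (other pairings), all impossible. Hence [Q(γ):Q] = 4 = [Q(√154, √269):Q], so Q(γ) = Q(√154, √269).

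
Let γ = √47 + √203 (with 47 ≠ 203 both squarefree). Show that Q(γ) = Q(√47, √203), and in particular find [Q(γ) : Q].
[Q(γ) : Q] = 4 (equivalently, Q(γ) = Q(√47, √203))

Obviously Q(γ) ⊆ Q(√47, √203), and [Q(√47, √203):Q] = 4 (since 47, 203 are distinct squarefree integers > 1 with 9541 not a perfect square). To show equality we compute the minimal polynomial of γ. From γ = √47 + √203: γ^2 = 47 + 2√(9541) + 203 = 250 + 2√(9541), so γ^2 - 250 = 2√(9541); squaring, (γ^2 - 250)^2 = 4·9541, i.e. γ^4 - 500γ^2 + 62500 - 38164 = 0, i.e. γ^4 - 500γ^2 + 24336 = 0. So γ is a root of x^4 - 500x^2 + 24336. This polynomial is irreducible over Q: it has no rational root (each ±√47 ± √203 is irrational), and any factorization into two quadratics over Q would force √(9541) ∈ Q (pairing opposite roots) or √47, √203 ∈ Q (other pairings), all impossible. Hence [Q(γ):Q] = 4 = [Q(√47, √203):Q], so Q(γ) = Q(√47, √203).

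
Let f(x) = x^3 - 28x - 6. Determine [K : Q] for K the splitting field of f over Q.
[K : Q] = 6

By the rational root test, any rational root of the monic integer polynomial f(x) = x^3 - 28x - 6 must be an integer dividing the constant term -6, i.e. one of ±{1, 2, 3, 6}. Evaluating: f(1) = -33, f(-1) = 21, f(2) = -54, f(-2) = 42, f(3) = -63, f(-3) = 51, f(6) = 42, f(-6) = -54; none is 0, so f has no rational root and is therefore irreducible over Q (a cubic with no linear factor over a field is irreducible). For an irreducible cubic, the Galois group is A_3 or S_3 according as the discriminant disc(f) = -4a^3 - 27b^2 = -4·(-28)^3 - 27·(-6)^2 = 86836 is or is not a square in Q. Here disc(f) = 86836 is not a perfect square in Q, so the Galois group of f over Q is not contained in A_3 and must be all of S_3. The splitting field has degree |S_3| = 6 over Q, so [K : Q] = 6.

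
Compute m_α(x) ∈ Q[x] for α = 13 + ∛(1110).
m_α(x) = x^3 - 39x^2 + 507x - 3307

Set β = α - 13 = ∛(1110), so β^3 = 1110. Then (α - 13)^3 - 1110 = 0, i.e. α is a root of g(x) = (x - 13)^3 - 1110 = x^3 - 39x^2 + 507x - 3307. Since g(x) = h(x - 13) where h(x) = x^3 - 1110, and h is irreducible over Q (because 1110 is not a perfect cube, so h has no rational root, and a monic cubic with no rational root is irreducible), g is also irreducible (irreducibility is preserved under the substitution x → x - 13). Hence m_α(x) = x^3 - 39x^2 + 507x - 3307.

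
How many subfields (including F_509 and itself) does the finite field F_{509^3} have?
F_{509^3} has 2 subfields

The subfields of F_{p^n} are exactly the fields F_{p^d} for d | n (each is the fixed field of the unique index-d subgroup of Gal(F_{p^n}/F_p) ≅ Z/nZ). The divisors of n = 3 are {1, 3}, giving 2 subfields: F_{509^1}, F_{509^3}.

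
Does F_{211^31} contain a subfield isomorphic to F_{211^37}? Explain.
No: F_{211^37} is not a subfield of F_{211^31}

F_{p^m} embeds in F_{p^n} iff m | n. Here 37 ∤ 31 (since 31 = 0·37 + 31 with remainder 31 ≠ 0), so F_{211^37} is not a subfield of F_{211^31}. Equivalently: if it were, the tower law would give 37 = [F_{211^37}:F_211] dividing [F_{211^31}:F_211] = 31, contradiction.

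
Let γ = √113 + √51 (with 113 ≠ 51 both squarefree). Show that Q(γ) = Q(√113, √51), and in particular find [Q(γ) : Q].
[Q(γ) : Q] = 4 (equivalently, Q(γ) = Q(√113, √51))

Obviously Q(γ) ⊆ Q(√113, √51), and [Q(√113, √51):Q] = 4 (since 113, 51 are distinct squarefree integers > 1 with 5763 not a perfect square). To show equality we compute the minimal polynomial of γ. From γ = √113 + √51: γ^2 = 113 + 2√(5763) + 51 = 164 + 2√(5763), so γ^2 - 164 = 2√(5763); squaring, (γ^2 - 164)^2 = 4·5763, i.e. γ^4 - 328γ^2 + 26896 - 23052 = 0, i.e. γ^4 - 328γ^2 + 3844 = 0. So γ is a root of x^4 - 328x^2 + 3844. This polynomial is irreducible over Q: it has no rational root (each ±√113 ± √51 is irrational), and any factorization into two quadratics over Q would force √(5763) ∈ Q (pairing opposite roots) or √113, √51 ∈ Q (other pairings), all impossible. Hence [Q(γ):Q] = 4 = [Q(√113, √51):Q], so Q(γ) = Q(√113, √51).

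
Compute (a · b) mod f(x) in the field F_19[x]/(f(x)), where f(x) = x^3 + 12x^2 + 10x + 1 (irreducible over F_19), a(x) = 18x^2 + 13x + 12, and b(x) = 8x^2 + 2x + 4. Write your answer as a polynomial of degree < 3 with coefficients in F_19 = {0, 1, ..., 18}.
a · b ≡ 7x^2 + 4x + 2 (mod f(x))

Multiply in F_19[x]: a(x)·b(x) = (18x^2 + 13x + 12)·(8x^2 + 2x + 4) = 11x^4 + 7x^3 + 4x^2 + 10. This has degree ≥ 3, so divide by f(x) over F_19: 11x^4 + 7x^3 + 4x^2 + 10 = (11x + 8)·(x^3 + 12x^2 + 10x + 1) + (7x^2 + 4x + 2). Hence a·b ≡ 7x^2 + 4x + 2 (mod f). (F_19[x]/(f) is a field with 19^3 = 6859 elements since f is irreducible of degree 3.)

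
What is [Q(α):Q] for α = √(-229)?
[Q(α):Q] = 2

[Q(α):Q] equals the degree of the minimal polynomial of α. Here α^2 = -229 and x^2 + 229 is irreducible (d = -229 is squarefree, ≠ 1, hence not a square), so deg(m_α) = 2. Thus [Q(α):Q] = 2.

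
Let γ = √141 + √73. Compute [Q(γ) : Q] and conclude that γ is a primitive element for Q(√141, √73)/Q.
[Q(γ) : Q] = 4 (equivalently, Q(γ) = Q(√141, √73))

Obviously Q(γ) ⊆ Q(√141, √73), and [Q(√141, √73):Q] = 4 (since 141, 73 are distinct squarefree integers > 1 with 10293 not a perfect square). To show equality we compute the minimal polynomial of γ. From γ = √141 + √73: γ^2 = 141 + 2√(10293) + 73 = 214 + 2√(10293), so γ^2 - 214 = 2√(10293); squaring, (γ^2 - 214)^2 = 4·10293, i.e. γ^4 - 428γ^2 + 45796 - 41172 = 0, i.e. γ^4 - 428γ^2 + 4624 = 0. So γ is a root of x^4 - 428x^2 + 4624. This polynomial is irreducible over Q: it has no rational root (each ±√141 ± √73 is irrational), and any factorization into two quadratics over Q would force √(10293) ∈ Q (pairing opposite roots) or √141, √73 ∈ Q (other pairings), all impossible. Hence [Q(γ):Q] = 4 = [Q(√141, √73):Q], so Q(γ) = Q(√141, √73).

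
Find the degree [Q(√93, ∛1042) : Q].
[Q(√93, ∛1042) : Q] = 6

Let L = Q(√93, ∛1042). Since Q(√93) ⊂ L and [Q(√93):Q] = 2, the tower law gives 2 | [L:Q]. Likewise Q(∛1042) ⊂ L with [Q(∛1042):Q] = 3 (because 1042 is not a perfect cube), so 3 | [L:Q]. As gcd(2,3) = 1, [L:Q] is divisible by 6. Conversely L is generated over Q by √93 and ∛1042, so [L:Q] ≤ 2·3 = 6. Therefore [Q(√93, ∛1042) : Q] = 6.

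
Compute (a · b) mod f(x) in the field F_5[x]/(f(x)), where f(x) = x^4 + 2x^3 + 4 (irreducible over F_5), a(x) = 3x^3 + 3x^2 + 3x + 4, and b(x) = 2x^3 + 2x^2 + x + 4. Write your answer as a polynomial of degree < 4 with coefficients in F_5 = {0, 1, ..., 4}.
a · b ≡ 4x^3 + 4x^2 + x + 1 (mod f(x))

Multiply in F_5[x]: a(x)·b(x) = (3x^3 + 3x^2 + 3x + 4)·(2x^3 + 2x^2 + x + 4) = x^6 + 2x^5 + 4x^3 + 3x^2 + x + 1. This has degree ≥ 4, so divide by f(x) over F_5: x^6 + 2x^5 + 4x^3 + 3x^2 + x + 1 = (x^2)·(x^4 + 2x^3 + 4) + (4x^3 + 4x^2 + x + 1). Hence a·b ≡ 4x^3 + 4x^2 + x + 1 (mod f). (F_5[x]/(f) is a field with 5^4 = 625 elements since f is irreducible of degree 4.)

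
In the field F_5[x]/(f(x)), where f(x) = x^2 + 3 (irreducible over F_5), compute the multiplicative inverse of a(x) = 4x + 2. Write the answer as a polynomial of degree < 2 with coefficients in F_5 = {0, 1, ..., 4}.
a(x)^(-1) ≡ 3x + 1 (mod f(x))

Since f is irreducible over F_5, F_5[x]/(f) is a field and a(x) ≠ 0 has an inverse. Apply the extended Euclidean algorithm to f(x) and a(x) in F_5[x]: f(x) = (4x + 3)·a(x) + (2). The last nonzero remainder is the constant 2 = gcd(f, a) in F_5. Back-substituting through the division chain expresses 2 = s(x)·a(x) + t(x)·f(x) with s(x) ≡ x + 2 (mod f), so (x + 2)·a(x) ≡ 2 (mod f). Multiplying by 2^(-1) ≡ 3 in F_5 gives a(x)^(-1) ≡ 3·(x + 2) ≡ 3x + 1 (mod f). Check: (4x + 2)·(3x + 1) = 2x^2 + 2 ≡ 1 (mod x^2 + 3).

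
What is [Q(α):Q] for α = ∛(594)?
[Q(α):Q] = 3

The minimal polynomial of α is x^3 - 594, irreducible over Q since 594 is not a perfect cube (so x^3 - 594 has no rational root). Hence [Q(α):Q] = deg(m_α) = 3.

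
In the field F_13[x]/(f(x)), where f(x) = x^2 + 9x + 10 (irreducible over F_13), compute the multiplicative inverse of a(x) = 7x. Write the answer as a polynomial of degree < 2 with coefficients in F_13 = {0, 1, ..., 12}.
a(x)^(-1) ≡ 5x + 6 (mod f(x))

Since f is irreducible over F_13, F_13[x]/(f) is a field and a(x) ≠ 0 has an inverse. Apply the extended Euclidean algorithm to f(x) and a(x) in F_13[x]: f(x) = (2x + 5)·a(x) + (10). The last nonzero remainder is the constant 10 = gcd(f, a) in F_13. Back-substituting through the division chain expresses 10 = s(x)·a(x) + t(x)·f(x) with s(x) ≡ 11x + 8 (mod f), so (11x + 8)·a(x) ≡ 10 (mod f). Multiplying by 10^(-1) ≡ 4 in F_13 gives a(x)^(-1) ≡ 4·(11x + 8) ≡ 5x + 6 (mod f). Check: (7x)·(5x + 6) = 9x^2 + 3x ≡ 1 (mod x^2 + 9x + 10).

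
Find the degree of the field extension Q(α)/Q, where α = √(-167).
[Q(α):Q] = 2

[Q(α):Q] equals the degree of the minimal polynomial of α. Here α^2 = -167 and x^2 + 167 is irreducible (d = -167 is squarefree, ≠ 1, hence not a square), so deg(m_α) = 2. Thus [Q(α):Q] = 2.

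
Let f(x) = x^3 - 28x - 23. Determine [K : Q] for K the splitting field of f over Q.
[K : Q] = 6

By the rational root test, any rational root of the monic integer polynomial f(x) = x^3 - 28x - 23 must be an integer dividing the constant term -23, i.e. one of ±{1, 23}. Evaluating: f(1) = -50, f(-1) = 4, f(23) = 11500, f(-23) = -11546; none is 0, so f has no rational root and is therefore irreducible over Q (a cubic with no linear factor over a field is irreducible). For an irreducible cubic, the Galois group is A_3 or S_3 according as the discriminant disc(f) = -4a^3 - 27b^2 = -4·(-28)^3 - 27·(-23)^2 = 73525 is or is not a square in Q. Here disc(f) = 73525 is not a perfect square in Q, so the Galois group of f over Q is not contained in A_3 and must be all of S_3. The splitting field has degree |S_3| = 6 over Q, so [K : Q] = 6.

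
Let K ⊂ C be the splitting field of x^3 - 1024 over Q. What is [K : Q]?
[K : Q] = 6

The roots of x^3 - 1024 are ∛1024, ω∛1024, ω^2∛1024 where ω = e^(2πi/3) is a primitive cube root of unity, so K = Q(∛1024, ω). Now [Q(∛1024):Q] = 3 (since 1024 is not a perfect cube, x^3 - 1024 is irreducible) and [Q(ω):Q] = 2. Both 2 and 3 divide [K:Q], and [K:Q] ≤ 3·2 = 6, so [K:Q] = 6. (Equivalently: Q(∛1024) ⊂ R but ω ∉ R, so [K : Q(∛1024)] = 2.)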